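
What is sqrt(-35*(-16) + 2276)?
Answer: 2*sqrt(709) ≈ 53.254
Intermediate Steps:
sqrt(-35*(-16) + 2276) = sqrt(560 + 2276) = sqrt(2836) = 2*sqrt(709)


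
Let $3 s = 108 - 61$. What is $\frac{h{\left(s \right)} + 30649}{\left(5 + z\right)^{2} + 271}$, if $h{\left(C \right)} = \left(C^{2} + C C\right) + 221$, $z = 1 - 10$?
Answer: $\frac{282248}{2583} \approx 109.27$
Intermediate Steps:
$s = \frac{47}{3}$ ($s = \frac{108 - 61}{3} = \frac{1}{3} \cdot 47 = \frac{47}{3} \approx 15.667$)
$z = -9$ ($z = 1 - 10 = -9$)
$h{\left(C \right)} = 221 + 2 C^{2}$ ($h{\left(C \right)} = \left(C^{2} + C^{2}\right) + 221 = 2 C^{2} + 221 = 221 + 2 C^{2}$)
$\frac{h{\left(s \right)} + 30649}{\left(5 + z\right)^{2} + 271} = \frac{\left(221 + 2 \left(\frac{47}{3}\right)^{2}\right) + 30649}{\left(5 - 9\right)^{2} + 271} = \frac{\left(221 + 2 \cdot \frac{2209}{9}\right) + 30649}{\left(-4\right)^{2} + 271} = \frac{\left(221 + \frac{4418}{9}\right) + 30649}{16 + 271} = \frac{\frac{6407}{9} + 30649}{287} = \frac{282248}{9} \cdot \frac{1}{287} = \frac{282248}{2583}$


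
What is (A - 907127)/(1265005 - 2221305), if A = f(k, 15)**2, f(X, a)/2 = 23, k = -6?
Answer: 905011/956300 ≈ 0.94637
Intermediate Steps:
f(X, a) = 46 (f(X, a) = 2*23 = 46)
A = 2116 (A = 46**2 = 2116)
(A - 907127)/(1265005 - 2221305) = (2116 - 907127)/(1265005 - 2221305) = -905011/(-956300) = -905011*(-1/956300) = 905011/956300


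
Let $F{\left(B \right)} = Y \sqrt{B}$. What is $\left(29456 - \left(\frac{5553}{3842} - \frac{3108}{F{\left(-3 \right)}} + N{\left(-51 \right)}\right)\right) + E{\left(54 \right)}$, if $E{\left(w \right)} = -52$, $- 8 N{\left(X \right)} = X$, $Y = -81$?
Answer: $\frac{451760489}{15368} + \frac{1036 i \sqrt{3}}{81} \approx 29396.0 + 22.153 i$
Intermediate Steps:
$N{\left(X \right)} = - \frac{X}{8}$
$F{\left(B \right)} = - 81 \sqrt{B}$
$\left(29456 - \left(\frac{5553}{3842} - \frac{3108}{F{\left(-3 \right)}} + N{\left(-51 \right)}\right)\right) + E{\left(54 \right)} = \left(29456 - \left(\frac{5553}{3842} + \frac{51}{8} - \frac{1036 i \sqrt{3}}{81}\right)\right) - 52 = \left(29456 + \left(\left(5553 \left(- \frac{1}{3842}\right) + \frac{3108}{\left(-81\right) i \sqrt{3}}\right) - \frac{51}{8}\right)\right) - 52 = \left(29456 - \left(\frac{120183}{15368} - 3108 \frac{i \sqrt{3}}{243}\right)\right) - 52 = \left(29456 - \left(\frac{120183}{15368} - \frac{1036 i \sqrt{3}}{81}\right)\right) - 52 = \left(\frac{452559625}{15368} + \frac{1036 i \sqrt{3}}{81}\right) - 52 = \frac{451760489}{15368} + \frac{1036 i \sqrt{3}}{81}$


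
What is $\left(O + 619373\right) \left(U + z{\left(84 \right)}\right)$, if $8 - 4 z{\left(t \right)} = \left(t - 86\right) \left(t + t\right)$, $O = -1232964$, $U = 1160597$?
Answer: $-712184642653$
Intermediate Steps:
$z{\left(t \right)} = 2 - \frac{t \left(-86 + t\right)}{2}$ ($z{\left(t \right)} = 2 - \frac{\left(t - 86\right) \left(t + t\right)}{4} = 2 - \frac{\left(-86 + t\right) 2 t}{4} = 2 - \frac{2 t \left(-86 + t\right)}{4} = 2 - \frac{t \left(-86 + t\right)}{2}$)
$\left(O + 619373\right) \left(U + z{\left(84 \right)}\right) = \left(-1232964 + 619373\right) \left(1160597 + \left(2 + 43 \cdot 84 - \frac{84^{2}}{2}\right)\right) = - 613591 \left(1160597 + \left(2 + 3612 - 3528\right)\right) = - 613591 \left(1160597 + 86\right) = \left(-613591\right) 1160683 = -712184642653$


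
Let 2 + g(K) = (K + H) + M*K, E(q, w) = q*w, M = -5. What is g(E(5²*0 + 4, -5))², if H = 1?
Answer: 6241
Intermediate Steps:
g(K) = -1 - 4*K (g(K) = -2 + ((K + 1) - 5*K) = -2 + ((1 + K) - 5*K) = -2 + (1 - 4*K) = -1 - 4*K)
g(E(5²*0 + 4, -5))² = (-1 - 4*(5²*0 + 4)*(-5))² = (-1 - 4*(25*0 + 4)*(-5))² = (-1 - 4*(0 + 4)*(-5))² = (-1 - 16*(-5))² = (-1 - 4*(-20))² = (-1 + 80)² = 79² = 6241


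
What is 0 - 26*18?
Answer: -468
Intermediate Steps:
0 - 26*18 = 0 - 468 = -468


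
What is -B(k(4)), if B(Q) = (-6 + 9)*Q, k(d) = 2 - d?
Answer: 6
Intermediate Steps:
B(Q) = 3*Q
-B(k(4)) = -3*(2 - 1*4) = -3*(2 - 4) = -3*(-2) = -1*(-6) = 6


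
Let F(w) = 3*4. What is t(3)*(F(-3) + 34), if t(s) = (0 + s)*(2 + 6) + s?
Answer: 1242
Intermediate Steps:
t(s) = 9*s (t(s) = s*8 + s = 8*s + s = 9*s)
F(w) = 12
t(3)*(F(-3) + 34) = (9*3)*(12 + 34) = 27*46 = 1242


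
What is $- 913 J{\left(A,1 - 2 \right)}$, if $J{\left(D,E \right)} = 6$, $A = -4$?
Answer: $-5478$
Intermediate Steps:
$- 913 J{\left(A,1 - 2 \right)} = \left(-913\right) 6 = -5478$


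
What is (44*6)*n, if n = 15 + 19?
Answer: 8976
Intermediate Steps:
n = 34
(44*6)*n = (44*6)*34 = 264*34 = 8976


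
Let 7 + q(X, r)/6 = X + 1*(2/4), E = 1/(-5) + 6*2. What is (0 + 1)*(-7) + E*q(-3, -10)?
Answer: -3398/5 ≈ -679.60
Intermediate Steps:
E = 59/5 (E = -⅕ + 12 = 59/5 ≈ 11.800)
q(X, r) = -39 + 6*X (q(X, r) = -42 + 6*(X + 1*(2/4)) = -42 + 6*(X + 1*(2*(¼))) = -42 + 6*(X + 1*(½)) = -42 + 6*(X + ½) = -42 + 6*(½ + X) = -42 + (3 + 6*X) = -39 + 6*X)
(0 + 1)*(-7) + E*q(-3, -10) = (0 + 1)*(-7) + 59*(-39 + 6*(-3))/5 = 1*(-7) + 59*(-39 - 18)/5 = -7 + (59/5)*(-57) = -7 - 3363/5 = -3398/5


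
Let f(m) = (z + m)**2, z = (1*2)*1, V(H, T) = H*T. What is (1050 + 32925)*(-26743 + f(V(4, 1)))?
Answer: -907370325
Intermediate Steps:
z = 2 (z = 2*1 = 2)
f(m) = (2 + m)**2
(1050 + 32925)*(-26743 + f(V(4, 1))) = (1050 + 32925)*(-26743 + (2 + 4*1)**2) = 33975*(-26743 + (2 + 4)**2) = 33975*(-26743 + 6**2) = 33975*(-26743 + 36) = 33975*(-26707) = -907370325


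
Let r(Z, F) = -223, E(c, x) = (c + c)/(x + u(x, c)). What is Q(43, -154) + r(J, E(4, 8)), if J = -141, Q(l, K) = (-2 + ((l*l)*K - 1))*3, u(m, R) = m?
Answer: -854470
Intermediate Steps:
E(c, x) = c/x (E(c, x) = (c + c)/(x + x) = (2*c)/((2*x)) = (2*c)*(1/(2*x)) = c/x)
Q(l, K) = -9 + 3*K*l**2 (Q(l, K) = (-2 + (l**2*K - 1))*3 = (-2 + (K*l**2 - 1))*3 = (-2 + (-1 + K*l**2))*3 = (-3 + K*l**2)*3 = -9 + 3*K*l**2)
Q(43, -154) + r(J, E(4, 8)) = (-9 + 3*(-154)*43**2) - 223 = (-9 + 3*(-154)*1849) - 223 = (-9 - 854238) - 223 = -854247 - 223 = -854470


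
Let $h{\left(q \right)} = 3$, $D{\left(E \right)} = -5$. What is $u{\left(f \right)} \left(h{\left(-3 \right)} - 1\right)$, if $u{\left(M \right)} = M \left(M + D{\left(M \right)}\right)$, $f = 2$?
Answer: $-12$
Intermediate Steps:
$u{\left(M \right)} = M \left(-5 + M\right)$ ($u{\left(M \right)} = M \left(M - 5\right) = M \left(-5 + M\right)$)
$u{\left(f \right)} \left(h{\left(-3 \right)} - 1\right) = 2 \left(-5 + 2\right) \left(3 - 1\right) = 2 \left(-3\right) 2 = \left(-6\right) 2 = -12$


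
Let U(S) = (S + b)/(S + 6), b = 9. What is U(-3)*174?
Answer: 348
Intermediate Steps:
U(S) = (9 + S)/(6 + S) (U(S) = (S + 9)/(S + 6) = (9 + S)/(6 + S))
U(-3)*174 = ((9 - 3)/(6 - 3))*174 = (6/3)*174 = ((1/3)*6)*174 = 2*174 = 348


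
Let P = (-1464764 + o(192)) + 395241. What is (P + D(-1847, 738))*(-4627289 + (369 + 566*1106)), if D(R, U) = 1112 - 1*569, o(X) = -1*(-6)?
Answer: 4276883731976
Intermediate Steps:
o(X) = 6
D(R, U) = 543 (D(R, U) = 1112 - 569 = 543)
P = -1069517 (P = (-1464764 + 6) + 395241 = -1464758 + 395241 = -1069517)
(P + D(-1847, 738))*(-4627289 + (369 + 566*1106)) = (-1069517 + 543)*(-4627289 + (369 + 566*1106)) = -1068974*(-4627289 + (369 + 625996)) = -1068974*(-4627289 + 626365) = -1068974*(-4000924) = 4276883731976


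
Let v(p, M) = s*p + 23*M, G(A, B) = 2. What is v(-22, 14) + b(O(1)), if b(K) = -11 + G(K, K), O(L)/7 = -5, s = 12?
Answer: 49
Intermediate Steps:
O(L) = -35 (O(L) = 7*(-5) = -35)
v(p, M) = 12*p + 23*M
b(K) = -9 (b(K) = -11 + 2 = -9)
v(-22, 14) + b(O(1)) = (12*(-22) + 23*14) - 9 = (-264 + 322) - 9 = 58 - 9 = 49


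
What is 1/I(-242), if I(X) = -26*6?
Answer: -1/156 ≈ -0.0064103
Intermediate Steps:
I(X) = -156
1/I(-242) = 1/(-156) = -1/156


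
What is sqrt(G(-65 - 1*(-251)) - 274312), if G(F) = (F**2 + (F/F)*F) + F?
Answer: 4*I*sqrt(14959) ≈ 489.23*I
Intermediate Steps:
G(F) = F**2 + 2*F (G(F) = (F**2 + 1*F) + F = (F**2 + F) + F = (F + F**2) + F = F**2 + 2*F)
sqrt(G(-65 - 1*(-251)) - 274312) = sqrt((-65 - 1*(-251))*(2 + (-65 - 1*(-251))) - 274312) = sqrt((-65 + 251)*(2 + (-65 + 251)) - 274312) = sqrt(186*(2 + 186) - 274312) = sqrt(186*188 - 274312) = sqrt(34968 - 274312) = sqrt(-239344) = 4*I*sqrt(14959)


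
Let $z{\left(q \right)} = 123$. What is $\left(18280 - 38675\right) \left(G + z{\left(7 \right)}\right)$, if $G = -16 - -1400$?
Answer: $-30735265$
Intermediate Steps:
$G = 1384$ ($G = -16 + 1400 = 1384$)
$\left(18280 - 38675\right) \left(G + z{\left(7 \right)}\right) = \left(18280 - 38675\right) \left(1384 + 123\right) = \left(-20395\right) 1507 = -30735265$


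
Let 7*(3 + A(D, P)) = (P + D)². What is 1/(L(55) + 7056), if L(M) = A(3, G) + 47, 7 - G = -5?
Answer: 7/49925 ≈ 0.00014021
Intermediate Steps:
G = 12 (G = 7 - 1*(-5) = 7 + 5 = 12)
A(D, P) = -3 + (D + P)²/7 (A(D, P) = -3 + (P + D)²/7 = -3 + (D + P)²/7)
L(M) = 533/7 (L(M) = (-3 + (3 + 12)²/7) + 47 = (-3 + (⅐)*15²) + 47 = (-3 + (⅐)*225) + 47 = (-3 + 225/7) + 47 = 204/7 + 47 = 533/7)
1/(L(55) + 7056) = 1/(533/7 + 7056) = 1/(49925/7) = 7/49925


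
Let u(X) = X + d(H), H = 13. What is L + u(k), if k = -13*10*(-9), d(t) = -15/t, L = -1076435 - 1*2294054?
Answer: -43801162/13 ≈ -3.3693e+6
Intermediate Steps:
L = -3370489 (L = -1076435 - 2294054 = -3370489)
k = 1170 (k = -130*(-9) = 1170)
u(X) = -15/13 + X (u(X) = X - 15/13 = -15/13 + X)
L + u(k) = -3370489 + (-15/13 + 1170) = -3370489 + 15195/13 = -43801162/13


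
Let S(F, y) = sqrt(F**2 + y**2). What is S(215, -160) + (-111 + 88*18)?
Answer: 1473 + 65*sqrt(17) ≈ 1741.0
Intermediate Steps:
S(215, -160) + (-111 + 88*18) = sqrt(215**2 + (-160)**2) + (-111 + 88*18) = sqrt(46225 + 25600) + (-111 + 1584) = sqrt(71825) + 1473 = 65*sqrt(17) + 1473 = 1473 + 65*sqrt(17)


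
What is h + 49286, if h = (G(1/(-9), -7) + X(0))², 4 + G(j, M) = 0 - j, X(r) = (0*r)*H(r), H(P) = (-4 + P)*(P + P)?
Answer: 3993391/81 ≈ 49301.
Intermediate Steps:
H(P) = 2*P*(-4 + P) (H(P) = (-4 + P)*(2*P) = 2*P*(-4 + P))
X(r) = 0 (X(r) = (0*r)*(2*r*(-4 + r)) = 0*(2*r*(-4 + r)) = 0)
G(j, M) = -4 - j (G(j, M) = -4 + (0 - j) = -4 - j)
h = 1225/81 (h = ((-4 - 1/(-9)) + 0)² = ((-4 - 1*(-⅑)) + 0)² = ((-4 + ⅑) + 0)² = (-35/9 + 0)² = (-35/9)² = 1225/81 ≈ 15.123)
h + 49286 = 1225/81 + 49286 = 3993391/81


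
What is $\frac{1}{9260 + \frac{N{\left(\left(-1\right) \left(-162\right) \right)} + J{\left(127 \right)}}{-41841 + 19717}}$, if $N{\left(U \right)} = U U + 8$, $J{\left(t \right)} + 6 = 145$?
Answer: $\frac{22124}{204841849} \approx 0.00010801$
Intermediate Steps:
$J{\left(t \right)} = 139$ ($J{\left(t \right)} = -6 + 145 = 139$)
$N{\left(U \right)} = 8 + U^{2}$ ($N{\left(U \right)} = U^{2} + 8 = 8 + U^{2}$)
$\frac{1}{9260 + \frac{N{\left(\left(-1\right) \left(-162\right) \right)} + J{\left(127 \right)}}{-41841 + 19717}} = \frac{1}{9260 + \frac{\left(8 + \left(\left(-1\right) \left(-162\right)\right)^{2}\right) + 139}{-41841 + 19717}} = \frac{1}{9260 + \frac{\left(8 + 162^{2}\right) + 139}{-22124}} = \frac{1}{9260 + \left(\left(8 + 26244\right) + 139\right) \left(- \frac{1}{22124}\right)} = \frac{1}{9260 + \left(26252 + 139\right) \left(- \frac{1}{22124}\right)} = \frac{1}{9260 + 26391 \left(- \frac{1}{22124}\right)} = \frac{1}{9260 - \frac{26391}{22124}} = \frac{1}{\frac{204841849}{22124}} = \frac{22124}{204841849}$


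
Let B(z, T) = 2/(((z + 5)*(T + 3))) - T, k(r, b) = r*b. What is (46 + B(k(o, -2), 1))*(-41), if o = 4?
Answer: -11029/6 ≈ -1838.2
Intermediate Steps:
k(r, b) = b*r
B(z, T) = -T + 2/((3 + T)*(5 + z)) (B(z, T) = 2/(((5 + z)*(3 + T))) - T = 2/(((3 + T)*(5 + z))) - T = 2*(1/((3 + T)*(5 + z))) - T = 2/((3 + T)*(5 + z)) - T = -T + 2/((3 + T)*(5 + z)))
(46 + B(k(o, -2), 1))*(-41) = (46 + (2 - 15*1 - 5*1² - 1*(-2*4)*1² - 3*1*(-2*4))/(15 + 3*(-2*4) + 5*1 + 1*(-2*4)))*(-41) = (46 + (2 - 15 - 5*1 - 1*(-8)*1 - 3*1*(-8))/(15 + 3*(-8) + 5 + 1*(-8)))*(-41) = (46 + (2 - 15 - 5 + 8 + 24)/(15 - 24 + 5 - 8))*(-41) = (46 + 14/(-12))*(-41) = (46 - 1/12*14)*(-41) = (46 - 7/6)*(-41) = (269/6)*(-41) = -11029/6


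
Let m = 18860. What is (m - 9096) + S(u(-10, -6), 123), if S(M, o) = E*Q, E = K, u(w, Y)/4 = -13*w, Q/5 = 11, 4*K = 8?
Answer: 9874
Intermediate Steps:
K = 2 (K = (1/4)*8 = 2)
Q = 55 (Q = 5*11 = 55)
u(w, Y) = -52*w (u(w, Y) = 4*(-13*w) = -52*w)
E = 2
S(M, o) = 110 (S(M, o) = 2*55 = 110)
(m - 9096) + S(u(-10, -6), 123) = (18860 - 9096) + 110 = 9764 + 110 = 9874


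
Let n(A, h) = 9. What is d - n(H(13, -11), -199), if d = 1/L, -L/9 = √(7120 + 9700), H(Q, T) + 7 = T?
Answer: -9 - √5/2610 ≈ -9.0009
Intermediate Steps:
H(Q, T) = -7 + T
L = -522*√5 (L = -9*√(7120 + 9700) = -522*√5 ≈ -1167.2)
d = -√5/2610 (d = 1/(-522*√5) = -√5/2610 ≈ -0.00085673)
d - n(H(13, -11), -199) = -√5/2610 - 1*9 = -√5/2610 - 9 = -9 - √5/2610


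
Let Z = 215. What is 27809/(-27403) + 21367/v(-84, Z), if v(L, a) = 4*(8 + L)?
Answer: -593973837/8330512 ≈ -71.301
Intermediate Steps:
v(L, a) = 32 + 4*L
27809/(-27403) + 21367/v(-84, Z) = 27809/(-27403) + 21367/(32 + 4*(-84)) = 27809*(-1/27403) + 21367/(32 - 336) = -27809/27403 + 21367/(-304) = -27809/27403 + 21367*(-1/304) = -27809/27403 - 21367/304 = -593973837/8330512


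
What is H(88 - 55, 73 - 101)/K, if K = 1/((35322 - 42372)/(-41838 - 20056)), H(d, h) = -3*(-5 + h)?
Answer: 348975/30947 ≈ 11.277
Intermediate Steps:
H(d, h) = 15 - 3*h
K = 30947/3525 (K = 1/(-7050/(-61894)) = 1/(-7050*(-1/61894)) = 1/(3525/30947) = 30947/3525 ≈ 8.7793)
H(88 - 55, 73 - 101)/K = (15 - 3*(73 - 101))/(30947/3525) = (15 - 3*(-28))*(3525/30947) = (15 + 84)*(3525/30947) = 99*(3525/30947) = 348975/30947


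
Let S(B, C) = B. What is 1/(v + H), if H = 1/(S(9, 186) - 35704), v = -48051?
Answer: -35695/1715180446 ≈ -2.0811e-5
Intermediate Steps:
H = -1/35695 (H = 1/(9 - 35704) = 1/(-35695) = -1/35695 ≈ -2.8015e-5)
1/(v + H) = 1/(-48051 - 1/35695) = 1/(-1715180446/35695) = -35695/1715180446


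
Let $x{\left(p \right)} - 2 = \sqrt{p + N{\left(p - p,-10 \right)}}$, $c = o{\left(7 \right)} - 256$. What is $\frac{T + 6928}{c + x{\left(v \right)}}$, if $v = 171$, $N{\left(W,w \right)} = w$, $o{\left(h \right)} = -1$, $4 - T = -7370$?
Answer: $- \frac{1823505}{32432} - \frac{7151 \sqrt{161}}{32432} \approx -59.023$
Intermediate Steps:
$T = 7374$ ($T = 4 - -7370 = 4 + 7370 = 7374$)
$c = -257$ ($c = -1 - 256 = -257$)
$x{\left(p \right)} = 2 + \sqrt{-10 + p}$ ($x{\left(p \right)} = 2 + \sqrt{p - 10} = 2 + \sqrt{-10 + p}$)
$\frac{T + 6928}{c + x{\left(v \right)}} = \frac{7374 + 6928}{-257 + \left(2 + \sqrt{-10 + 171}\right)} = \frac{14302}{-257 + \left(2 + \sqrt{161}\right)} = \frac{14302}{-255 + \sqrt{161}}$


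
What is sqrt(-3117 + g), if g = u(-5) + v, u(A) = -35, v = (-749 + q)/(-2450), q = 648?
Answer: I*sqrt(15444598)/70 ≈ 56.142*I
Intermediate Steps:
v = 101/2450 (v = (-749 + 648)/(-2450) = -101*(-1/2450) = 101/2450 ≈ 0.041224)
g = -85649/2450 (g = -35 + 101/2450 = -85649/2450 ≈ -34.959)
sqrt(-3117 + g) = sqrt(-3117 - 85649/2450) = sqrt(-7722299/2450) = I*sqrt(15444598)/70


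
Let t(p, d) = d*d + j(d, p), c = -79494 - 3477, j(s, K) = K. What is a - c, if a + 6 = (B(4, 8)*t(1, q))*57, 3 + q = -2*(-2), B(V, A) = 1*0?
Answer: 82965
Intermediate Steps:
B(V, A) = 0
c = -82971
q = 1 (q = -3 - 2*(-2) = -3 + 4 = 1)
t(p, d) = p + d**2 (t(p, d) = d*d + p = d**2 + p = p + d**2)
a = -6 (a = -6 + (0*(1 + 1**2))*57 = -6 + (0*(1 + 1))*57 = -6 + (0*2)*57 = -6 + 0*57 = -6 + 0 = -6)
a - c = -6 - 1*(-82971) = -6 + 82971 = 82965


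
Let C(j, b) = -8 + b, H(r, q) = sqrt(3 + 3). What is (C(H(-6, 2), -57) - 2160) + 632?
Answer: -1593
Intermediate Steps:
H(r, q) = sqrt(6)
(C(H(-6, 2), -57) - 2160) + 632 = ((-8 - 57) - 2160) + 632 = (-65 - 2160) + 632 = -2225 + 632 = -1593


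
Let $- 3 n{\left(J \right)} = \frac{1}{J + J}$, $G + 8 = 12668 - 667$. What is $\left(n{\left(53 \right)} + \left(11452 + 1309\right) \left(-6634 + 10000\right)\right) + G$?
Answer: $\frac{13663035041}{318} \approx 4.2966 \cdot 10^{7}$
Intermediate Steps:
$G = 11993$ ($G = -8 + \left(12668 - 667\right) = -8 + 12001 = 11993$)
$n{\left(J \right)} = - \frac{1}{6 J}$ ($n{\left(J \right)} = - \frac{1}{3 \left(J + J\right)} = - \frac{1}{3 \cdot 2 J} = - \frac{\frac{1}{2} \frac{1}{J}}{3} = - \frac{1}{6 J}$)
$\left(n{\left(53 \right)} + \left(11452 + 1309\right) \left(-6634 + 10000\right)\right) + G = \left(- \frac{1}{6 \cdot 53} + \left(11452 + 1309\right) \left(-6634 + 10000\right)\right) + 11993 = \left(\left(- \frac{1}{6}\right) \frac{1}{53} + 12761 \cdot 3366\right) + 11993 = \left(- \frac{1}{318} + 42953526\right) + 11993 = \frac{13659221267}{318} + 11993 = \frac{13663035041}{318}$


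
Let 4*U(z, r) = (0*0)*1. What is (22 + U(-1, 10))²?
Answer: 484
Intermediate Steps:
U(z, r) = 0 (U(z, r) = ((0*0)*1)/4 = (0*1)/4 = (¼)*0 = 0)
(22 + U(-1, 10))² = (22 + 0)² = 22² = 484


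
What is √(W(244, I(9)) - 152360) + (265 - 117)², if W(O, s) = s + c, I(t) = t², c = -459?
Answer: 21904 + I*√152738 ≈ 21904.0 + 390.82*I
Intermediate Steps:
W(O, s) = -459 + s (W(O, s) = s - 459 = -459 + s)
√(W(244, I(9)) - 152360) + (265 - 117)² = √((-459 + 9²) - 152360) + (265 - 117)² = √((-459 + 81) - 152360) + 148² = √(-378 - 152360) + 21904 = √(-152738) + 21904 = I*√152738 + 21904 = 21904 + I*√152738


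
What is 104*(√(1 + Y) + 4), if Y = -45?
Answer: 416 + 208*I*√11 ≈ 416.0 + 689.86*I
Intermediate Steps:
104*(√(1 + Y) + 4) = 104*(√(1 - 45) + 4) = 104*(√(-44) + 4) = 104*(2*I*√11 + 4) = 104*(4 + 2*I*√11) = 416 + 208*I*√11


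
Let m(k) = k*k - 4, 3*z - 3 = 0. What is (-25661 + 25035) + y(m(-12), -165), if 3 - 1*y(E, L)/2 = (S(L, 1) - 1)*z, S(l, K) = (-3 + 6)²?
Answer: -636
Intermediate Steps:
z = 1 (z = 1 + (⅓)*0 = 1 + 0 = 1)
S(l, K) = 9 (S(l, K) = 3² = 9)
m(k) = -4 + k² (m(k) = k² - 4 = -4 + k²)
y(E, L) = -10 (y(E, L) = 6 - 2*(9 - 1) = 6 - 16 = -10)
(-25661 + 25035) + y(m(-12), -165) = (-25661 + 25035) - 10 = -626 - 10 = -636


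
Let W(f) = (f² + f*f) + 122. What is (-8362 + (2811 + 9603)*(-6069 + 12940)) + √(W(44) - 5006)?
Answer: 85288232 + 2*I*√253 ≈ 8.5288e+7 + 31.812*I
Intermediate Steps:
W(f) = 122 + 2*f² (W(f) = (f² + f²) + 122 = 2*f² + 122 = 122 + 2*f²)
(-8362 + (2811 + 9603)*(-6069 + 12940)) + √(W(44) - 5006) = (-8362 + (2811 + 9603)*(-6069 + 12940)) + √((122 + 2*44²) - 5006) = (-8362 + 12414*6871) + √((122 + 2*1936) - 5006) = (-8362 + 85296594) + √((122 + 3872) - 5006) = 85288232 + √(3994 - 5006) = 85288232 + √(-1012) = 85288232 + 2*I*√253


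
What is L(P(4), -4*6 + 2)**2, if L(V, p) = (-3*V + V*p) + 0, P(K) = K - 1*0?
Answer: 10000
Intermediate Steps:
P(K) = K (P(K) = K + 0 = K)
L(V, p) = -3*V + V*p
L(P(4), -4*6 + 2)**2 = (4*(-3 + (-4*6 + 2)))**2 = (4*(-3 + (-24 + 2)))**2 = (4*(-3 - 22))**2 = (4*(-25))**2 = (-100)**2 = 10000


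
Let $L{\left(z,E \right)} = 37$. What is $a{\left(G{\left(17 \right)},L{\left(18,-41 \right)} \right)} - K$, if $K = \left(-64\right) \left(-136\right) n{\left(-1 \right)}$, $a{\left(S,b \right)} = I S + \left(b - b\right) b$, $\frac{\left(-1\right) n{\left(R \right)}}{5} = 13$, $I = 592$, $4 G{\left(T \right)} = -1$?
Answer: $565612$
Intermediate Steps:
$G{\left(T \right)} = - \frac{1}{4}$ ($G{\left(T \right)} = \frac{1}{4} \left(-1\right) = - \frac{1}{4}$)
$n{\left(R \right)} = -65$ ($n{\left(R \right)} = \left(-5\right) 13 = -65$)
$a{\left(S,b \right)} = 592 S$ ($a{\left(S,b \right)} = 592 S + \left(b - b\right) b = 592 S + 0 b = 592 S + 0 = 592 S$)
$K = -565760$ ($K = \left(-64\right) \left(-136\right) \left(-65\right) = 8704 \left(-65\right) = -565760$)
$a{\left(G{\left(17 \right)},L{\left(18,-41 \right)} \right)} - K = 592 \left(- \frac{1}{4}\right) - -565760 = -148 + 565760 = 565612$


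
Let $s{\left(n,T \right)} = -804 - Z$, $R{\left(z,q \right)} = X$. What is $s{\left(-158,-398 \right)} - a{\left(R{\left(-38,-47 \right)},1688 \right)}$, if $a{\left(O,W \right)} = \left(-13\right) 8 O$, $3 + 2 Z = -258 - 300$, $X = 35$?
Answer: $\frac{6233}{2} \approx 3116.5$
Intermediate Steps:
$Z = - \frac{561}{2}$ ($Z = - \frac{3}{2} + \frac{-258 - 300}{2} = - \frac{3}{2} + \frac{1}{2} \left(-558\right) = - \frac{3}{2} - 279 = - \frac{561}{2} \approx -280.5$)
$R{\left(z,q \right)} = 35$
$a{\left(O,W \right)} = - 104 O$
$s{\left(n,T \right)} = - \frac{1047}{2}$ ($s{\left(n,T \right)} = -804 - - \frac{561}{2} = -804 + \frac{561}{2} = - \frac{1047}{2}$)
$s{\left(-158,-398 \right)} - a{\left(R{\left(-38,-47 \right)},1688 \right)} = - \frac{1047}{2} - \left(-104\right) 35 = - \frac{1047}{2} - -3640 = - \frac{1047}{2} + 3640 = \frac{6233}{2}$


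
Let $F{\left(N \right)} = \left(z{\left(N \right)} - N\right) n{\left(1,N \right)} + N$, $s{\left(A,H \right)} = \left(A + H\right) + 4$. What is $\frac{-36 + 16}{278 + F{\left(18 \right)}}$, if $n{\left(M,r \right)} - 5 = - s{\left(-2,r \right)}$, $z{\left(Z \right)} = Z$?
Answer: $- \frac{5}{74} \approx -0.067568$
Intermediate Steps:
$s{\left(A,H \right)} = 4 + A + H$
$n{\left(M,r \right)} = 3 - r$ ($n{\left(M,r \right)} = 5 - \left(4 - 2 + r\right) = 5 - \left(2 + r\right) = 3 - r$)
$F{\left(N \right)} = N$ ($F{\left(N \right)} = \left(N - N\right) \left(3 - N\right) + N = 0 \left(3 - N\right) + N = 0 + N = N$)
$\frac{-36 + 16}{278 + F{\left(18 \right)}} = \frac{-36 + 16}{278 + 18} = - \frac{20}{296} = \left(-20\right) \frac{1}{296} = - \frac{5}{74}$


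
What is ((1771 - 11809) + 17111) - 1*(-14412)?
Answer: 21485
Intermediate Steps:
((1771 - 11809) + 17111) - 1*(-14412) = (-10038 + 17111) + 14412 = 7073 + 14412 = 21485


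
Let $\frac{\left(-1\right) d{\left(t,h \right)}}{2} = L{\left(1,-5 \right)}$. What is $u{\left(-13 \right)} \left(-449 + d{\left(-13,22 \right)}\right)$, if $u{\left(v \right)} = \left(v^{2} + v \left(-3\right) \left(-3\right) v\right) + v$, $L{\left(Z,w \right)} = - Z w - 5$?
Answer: $-752973$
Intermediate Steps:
$L{\left(Z,w \right)} = -5 - Z w$ ($L{\left(Z,w \right)} = - Z w - 5 = -5 - Z w$)
$u{\left(v \right)} = v + 10 v^{2}$ ($u{\left(v \right)} = \left(v^{2} + - 3 v \left(-3\right) v\right) + v = \left(v^{2} + 9 v v\right) + v = \left(v^{2} + 9 v^{2}\right) + v = 10 v^{2} + v = v + 10 v^{2}$)
$d{\left(t,h \right)} = 0$ ($d{\left(t,h \right)} = - 2 \left(-5 - 1 \left(-5\right)\right) = - 2 \left(-5 + 5\right) = \left(-2\right) 0 = 0$)
$u{\left(-13 \right)} \left(-449 + d{\left(-13,22 \right)}\right) = - 13 \left(1 + 10 \left(-13\right)\right) \left(-449 + 0\right) = - 13 \left(1 - 130\right) \left(-449\right) = \left(-13\right) \left(-129\right) \left(-449\right) = 1677 \left(-449\right) = -752973$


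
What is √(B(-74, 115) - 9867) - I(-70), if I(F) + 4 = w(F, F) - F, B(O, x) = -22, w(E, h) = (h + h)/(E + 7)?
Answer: -614/9 + I*√9889 ≈ -68.222 + 99.443*I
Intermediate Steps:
w(E, h) = 2*h/(7 + E) (w(E, h) = (2*h)/(7 + E) = 2*h/(7 + E))
I(F) = -4 - F + 2*F/(7 + F) (I(F) = -4 + (2*F/(7 + F) - F) = -4 + (-F + 2*F/(7 + F)) = -4 - F + 2*F/(7 + F))
√(B(-74, 115) - 9867) - I(-70) = √(-22 - 9867) - (-28 - 1*(-70)² - 9*(-70))/(7 - 70) = √(-9889) - (-28 - 1*4900 + 630)/(-63) = I*√9889 - (-1)*(-28 - 4900 + 630)/63 = I*√9889 - (-1)*(-4298)/63 = I*√9889 - 1*614/9 = I*√9889 - 614/9 = -614/9 + I*√9889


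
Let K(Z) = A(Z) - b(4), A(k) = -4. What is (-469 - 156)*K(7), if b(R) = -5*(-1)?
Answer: 5625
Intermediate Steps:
b(R) = 5
K(Z) = -9 (K(Z) = -4 - 1*5 = -4 - 5 = -9)
(-469 - 156)*K(7) = (-469 - 156)*(-9) = -625*(-9) = 5625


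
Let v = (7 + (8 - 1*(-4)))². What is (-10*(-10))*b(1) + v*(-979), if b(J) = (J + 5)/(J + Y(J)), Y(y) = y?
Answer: -353119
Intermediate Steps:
b(J) = (5 + J)/(2*J) (b(J) = (J + 5)/(J + J) = (5 + J)/((2*J)) = (5 + J)*(1/(2*J)) = (5 + J)/(2*J))
v = 361 (v = (7 + (8 + 4))² = (7 + 12)² = 19² = 361)
(-10*(-10))*b(1) + v*(-979) = (-10*(-10))*((½)*(5 + 1)/1) + 361*(-979) = 100*((½)*1*6) - 353419 = 100*3 - 353419 = 300 - 353419 = -353119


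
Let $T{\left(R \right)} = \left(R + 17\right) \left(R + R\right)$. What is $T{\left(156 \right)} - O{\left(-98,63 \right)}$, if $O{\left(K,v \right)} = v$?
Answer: $53913$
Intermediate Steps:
$T{\left(R \right)} = 2 R \left(17 + R\right)$ ($T{\left(R \right)} = \left(17 + R\right) 2 R = 2 R \left(17 + R\right)$)
$T{\left(156 \right)} - O{\left(-98,63 \right)} = 2 \cdot 156 \left(17 + 156\right) - 63 = 2 \cdot 156 \cdot 173 - 63 = 53976 - 63 = 53913$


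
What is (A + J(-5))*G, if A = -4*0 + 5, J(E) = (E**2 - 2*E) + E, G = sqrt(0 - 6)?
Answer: 35*I*sqrt(6) ≈ 85.732*I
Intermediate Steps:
G = I*sqrt(6) (G = sqrt(-6) = I*sqrt(6) ≈ 2.4495*I)
J(E) = E**2 - E
A = 5 (A = 0 + 5 = 5)
(A + J(-5))*G = (5 - 5*(-1 - 5))*(I*sqrt(6)) = (5 - 5*(-6))*(I*sqrt(6)) = (5 + 30)*(I*sqrt(6)) = 35*(I*sqrt(6)) = 35*I*sqrt(6)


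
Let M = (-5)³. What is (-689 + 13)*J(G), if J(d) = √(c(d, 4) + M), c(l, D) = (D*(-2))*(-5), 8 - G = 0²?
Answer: -676*I*√85 ≈ -6232.4*I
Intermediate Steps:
G = 8 (G = 8 - 1*0² = 8 - 1*0 = 8 + 0 = 8)
c(l, D) = 10*D (c(l, D) = -2*D*(-5) = 10*D)
M = -125
J(d) = I*√85 (J(d) = √(10*4 - 125) = √(40 - 125) = √(-85) = I*√85)
(-689 + 13)*J(G) = (-689 + 13)*(I*√85) = -676*I*√85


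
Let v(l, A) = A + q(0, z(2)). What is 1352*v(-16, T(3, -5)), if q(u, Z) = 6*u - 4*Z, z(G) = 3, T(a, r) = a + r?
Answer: -18928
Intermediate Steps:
q(u, Z) = -4*Z + 6*u
v(l, A) = -12 + A (v(l, A) = A + (-4*3 + 6*0) = A + (-12 + 0) = A - 12 = -12 + A)
1352*v(-16, T(3, -5)) = 1352*(-12 + (3 - 5)) = 1352*(-12 - 2) = 1352*(-14) = -18928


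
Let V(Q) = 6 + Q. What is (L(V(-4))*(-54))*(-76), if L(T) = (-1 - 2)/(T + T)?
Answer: -3078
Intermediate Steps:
L(T) = -3/(2*T) (L(T) = -3*1/(2*T) = -3/(2*T))
(L(V(-4))*(-54))*(-76) = (-3/(2*(6 - 4))*(-54))*(-76) = (-3/2/2*(-54))*(-76) = (-3/2*½*(-54))*(-76) = -¾*(-54)*(-76) = (81/2)*(-76) = -3078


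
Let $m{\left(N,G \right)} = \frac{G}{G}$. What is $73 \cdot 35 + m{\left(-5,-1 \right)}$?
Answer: $2556$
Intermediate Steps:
$m{\left(N,G \right)} = 1$
$73 \cdot 35 + m{\left(-5,-1 \right)} = 73 \cdot 35 + 1 = 2555 + 1 = 2556$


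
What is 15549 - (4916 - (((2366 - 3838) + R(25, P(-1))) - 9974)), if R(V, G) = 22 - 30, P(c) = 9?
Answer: -821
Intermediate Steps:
R(V, G) = -8
15549 - (4916 - (((2366 - 3838) + R(25, P(-1))) - 9974)) = 15549 - (4916 - (((2366 - 3838) - 8) - 9974)) = 15549 - (4916 - ((-1472 - 8) - 9974)) = 15549 - (4916 - (-1480 - 9974)) = 15549 - (4916 - 1*(-11454)) = 15549 - (4916 + 11454) = 15549 - 1*16370 = 15549 - 16370 = -821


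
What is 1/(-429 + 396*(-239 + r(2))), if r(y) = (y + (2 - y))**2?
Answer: -1/93489 ≈ -1.0696e-5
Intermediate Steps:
r(y) = 4 (r(y) = 2**2 = 4)
1/(-429 + 396*(-239 + r(2))) = 1/(-429 + 396*(-239 + 4)) = 1/(-429 + 396*(-235)) = 1/(-429 - 93060) = 1/(-93489) = -1/93489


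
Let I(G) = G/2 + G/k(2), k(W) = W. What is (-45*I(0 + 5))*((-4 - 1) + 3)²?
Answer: -900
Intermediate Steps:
I(G) = G (I(G) = G/2 + G/2 = G)
(-45*I(0 + 5))*((-4 - 1) + 3)² = (-45*(0 + 5))*((-4 - 1) + 3)² = (-45*5)*(-5 + 3)² = -225*(-2)² = -225*4 = -900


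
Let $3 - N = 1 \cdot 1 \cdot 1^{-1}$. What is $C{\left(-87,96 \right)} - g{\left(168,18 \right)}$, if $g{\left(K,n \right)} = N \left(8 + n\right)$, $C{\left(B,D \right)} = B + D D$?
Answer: $9077$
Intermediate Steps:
$N = 2$ ($N = 3 - 1 \cdot 1 \cdot 1^{-1} = 3 - 1 \cdot 1 \cdot 1 = 3 - 1 \cdot 1 = 3 - 1 = 2$)
$C{\left(B,D \right)} = B + D^{2}$
$g{\left(K,n \right)} = 16 + 2 n$ ($g{\left(K,n \right)} = 2 \left(8 + n\right) = 16 + 2 n$)
$C{\left(-87,96 \right)} - g{\left(168,18 \right)} = \left(-87 + 96^{2}\right) - \left(16 + 2 \cdot 18\right) = \left(-87 + 9216\right) - \left(16 + 36\right) = 9129 - 52 = 9077$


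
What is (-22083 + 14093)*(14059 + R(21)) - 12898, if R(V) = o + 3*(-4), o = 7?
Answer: -112304358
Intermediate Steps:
R(V) = -5 (R(V) = 7 + 3*(-4) = 7 - 12 = -5)
(-22083 + 14093)*(14059 + R(21)) - 12898 = (-22083 + 14093)*(14059 - 5) - 12898 = -7990*14054 - 12898 = -112291460 - 12898 = -112304358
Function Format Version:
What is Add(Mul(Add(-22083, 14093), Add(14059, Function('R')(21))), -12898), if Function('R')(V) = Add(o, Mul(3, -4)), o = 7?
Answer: -112304358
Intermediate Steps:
Function('R')(V) = -5 (Function('R')(V) = Add(7, Mul(3, -4)) = Add(7, -12) = -5)
Add(Mul(Add(-22083, 14093), Add(14059, Function('R')(21))), -12898) = Add(Mul(Add(-22083, 14093), Add(14059, -5)), -12898) = Add(Mul(-7990, 14054), -12898) = Add(-112291460, -12898) = -112304358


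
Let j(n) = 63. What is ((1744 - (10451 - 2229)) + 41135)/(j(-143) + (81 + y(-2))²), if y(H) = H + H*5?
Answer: 34657/4824 ≈ 7.1843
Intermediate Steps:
y(H) = 6*H (y(H) = H + 5*H = 6*H)
((1744 - (10451 - 2229)) + 41135)/(j(-143) + (81 + y(-2))²) = ((1744 - (10451 - 2229)) + 41135)/(63 + (81 + 6*(-2))²) = ((1744 - 1*8222) + 41135)/(63 + (81 - 12)²) = ((1744 - 8222) + 41135)/(63 + 69²) = (-6478 + 41135)/(63 + 4761) = 34657/4824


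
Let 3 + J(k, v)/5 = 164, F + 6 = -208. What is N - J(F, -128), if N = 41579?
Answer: 40774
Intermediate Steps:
F = -214 (F = -6 - 208 = -214)
J(k, v) = 805 (J(k, v) = -15 + 5*164 = -15 + 820 = 805)
N - J(F, -128) = 41579 - 1*805 = 41579 - 805 = 40774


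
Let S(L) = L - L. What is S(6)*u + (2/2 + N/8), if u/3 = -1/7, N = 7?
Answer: 15/8 ≈ 1.8750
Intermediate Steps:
S(L) = 0
u = -3/7 (u = 3*(-1/7) = 3*(-1*⅐) = 3*(-⅐) = -3/7 ≈ -0.42857)
S(6)*u + (2/2 + N/8) = 0*(-3/7) + (2/2 + 7/8) = 0 + (2*(½) + 7*(⅛)) = 0 + (1 + 7/8) = 0 + 15/8 = 15/8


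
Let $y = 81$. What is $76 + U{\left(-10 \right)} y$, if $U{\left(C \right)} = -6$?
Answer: $-410$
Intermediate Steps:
$76 + U{\left(-10 \right)} y = 76 - 486 = -410$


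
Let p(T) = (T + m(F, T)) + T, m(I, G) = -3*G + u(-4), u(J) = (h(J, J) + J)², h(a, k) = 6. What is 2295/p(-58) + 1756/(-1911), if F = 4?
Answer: 4276873/118482 ≈ 36.097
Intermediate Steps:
u(J) = (6 + J)²
m(I, G) = 4 - 3*G (m(I, G) = -3*G + (6 - 4)² = -3*G + 2² = -3*G + 4 = 4 - 3*G)
p(T) = 4 - T (p(T) = (T + (4 - 3*T)) + T = (4 - 2*T) + T = 4 - T)
2295/p(-58) + 1756/(-1911) = 2295/(4 - 1*(-58)) + 1756/(-1911) = 2295/(4 + 58) + 1756*(-1/1911) = 2295/62 - 1756/1911 = 4276873/118482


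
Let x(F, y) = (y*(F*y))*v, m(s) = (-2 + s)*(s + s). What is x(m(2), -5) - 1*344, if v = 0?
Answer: -344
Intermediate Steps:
m(s) = 2*s*(-2 + s) (m(s) = (-2 + s)*(2*s) = 2*s*(-2 + s))
x(F, y) = 0 (x(F, y) = (y*(F*y))*0 = (F*y²)*0 = 0)
x(m(2), -5) - 1*344 = 0 - 1*344 = 0 - 344 = -344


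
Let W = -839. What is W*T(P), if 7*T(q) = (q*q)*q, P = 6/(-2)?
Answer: 22653/7 ≈ 3236.1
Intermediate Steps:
P = -3 (P = 6*(-½) = -3)
T(q) = q³/7 (T(q) = ((q*q)*q)/7 = (q²*q)/7 = q³/7)
W*T(P) = -839*(-3)³/7 = -839*(-27)/7 = -839*(-27/7) = 22653/7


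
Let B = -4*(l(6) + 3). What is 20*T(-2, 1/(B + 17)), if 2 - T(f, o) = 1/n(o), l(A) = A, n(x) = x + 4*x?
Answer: 116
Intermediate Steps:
n(x) = 5*x
B = -36 (B = -4*(6 + 3) = -4*9 = -36)
T(f, o) = 2 - 1/(5*o)
20*T(-2, 1/(B + 17)) = 20*(2 - 1/(5*(1/(-36 + 17)))) = 20*(2 - 1/(5*(1/(-19)))) = 20*(2 - 1/(5*(-1/19))) = 20*(2 - ⅕*(-19)) = 20*(2 + 19/5) = 20*(29/5) = 116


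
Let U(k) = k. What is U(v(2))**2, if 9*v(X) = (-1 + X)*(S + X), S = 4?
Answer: 4/9 ≈ 0.44444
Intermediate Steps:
v(X) = (-1 + X)*(4 + X)/9 (v(X) = ((-1 + X)*(4 + X))/9 = (-1 + X)*(4 + X)/9)
U(v(2))**2 = (-4/9 + (1/3)*2 + (1/9)*2**2)**2 = (-4/9 + 2/3 + (1/9)*4)**2 = (-4/9 + 2/3 + 4/9)**2 = (2/3)**2 = 4/9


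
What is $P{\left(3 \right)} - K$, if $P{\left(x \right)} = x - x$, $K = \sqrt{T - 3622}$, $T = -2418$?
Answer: $- 2 i \sqrt{1510} \approx - 77.717 i$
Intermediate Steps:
$K = 2 i \sqrt{1510}$ ($K = \sqrt{-2418 - 3622} = \sqrt{-6040} = 2 i \sqrt{1510} \approx 77.717 i$)
$P{\left(x \right)} = 0$
$P{\left(3 \right)} - K = 0 - 2 i \sqrt{1510} = - 2 i \sqrt{1510}$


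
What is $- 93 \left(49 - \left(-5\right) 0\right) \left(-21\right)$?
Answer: $95697$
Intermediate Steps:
$- 93 \left(49 - \left(-5\right) 0\right) \left(-21\right) = - 93 \left(49 - 0\right) \left(-21\right) = - 93 \left(49 + 0\right) \left(-21\right) = \left(-93\right) 49 \left(-21\right) = \left(-4557\right) \left(-21\right) = 95697$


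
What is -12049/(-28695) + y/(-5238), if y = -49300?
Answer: 246296027/25050735 ≈ 9.8319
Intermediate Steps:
-12049/(-28695) + y/(-5238) = -12049/(-28695) - 49300/(-5238) = -12049*(-1/28695) - 49300*(-1/5238) = 12049/28695 + 24650/2619 = 246296027/25050735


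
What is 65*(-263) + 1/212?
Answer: -3624139/212 ≈ -17095.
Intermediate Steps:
65*(-263) + 1/212 = -17095 + 1/212 = -3624139/212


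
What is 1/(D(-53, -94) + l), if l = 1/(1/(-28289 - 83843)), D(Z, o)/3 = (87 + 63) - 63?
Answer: -1/111871 ≈ -8.9389e-6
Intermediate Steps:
D(Z, o) = 261 (D(Z, o) = 3*((87 + 63) - 63) = 3*(150 - 63) = 3*87 = 261)
l = -112132 (l = 1/(1/(-112132)) = 1/(-1/112132) = -112132)
1/(D(-53, -94) + l) = 1/(261 - 112132) = 1/(-111871) = -1/111871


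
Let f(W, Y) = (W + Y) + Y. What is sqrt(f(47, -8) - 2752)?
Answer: I*sqrt(2721) ≈ 52.163*I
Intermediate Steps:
f(W, Y) = W + 2*Y
sqrt(f(47, -8) - 2752) = sqrt((47 + 2*(-8)) - 2752) = sqrt((47 - 16) - 2752) = sqrt(31 - 2752) = sqrt(-2721) = I*sqrt(2721)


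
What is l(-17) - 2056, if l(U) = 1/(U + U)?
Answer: -69905/34 ≈ -2056.0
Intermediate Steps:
l(U) = 1/(2*U)
l(-17) - 2056 = (½)/(-17) - 2056 = (½)*(-1/17) - 2056 = -1/34 - 2056 = -69905/34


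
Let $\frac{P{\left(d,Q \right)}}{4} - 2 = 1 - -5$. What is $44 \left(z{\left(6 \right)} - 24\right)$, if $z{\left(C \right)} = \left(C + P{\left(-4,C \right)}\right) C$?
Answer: $8976$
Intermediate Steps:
$P{\left(d,Q \right)} = 32$ ($P{\left(d,Q \right)} = 8 + 4 \left(1 - -5\right) = 8 + 4 \left(1 + 5\right) = 8 + 4 \cdot 6 = 8 + 24 = 32$)
$z{\left(C \right)} = C \left(32 + C\right)$ ($z{\left(C \right)} = \left(C + 32\right) C = \left(32 + C\right) C = C \left(32 + C\right)$)
$44 \left(z{\left(6 \right)} - 24\right) = 44 \left(6 \left(32 + 6\right) - 24\right) = 44 \left(6 \cdot 38 - 24\right) = 44 \left(228 - 24\right) = 44 \cdot 204 = 8976$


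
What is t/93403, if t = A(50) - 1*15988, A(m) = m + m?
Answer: -15888/93403 ≈ -0.17010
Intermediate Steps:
A(m) = 2*m
t = -15888 (t = 2*50 - 1*15988 = 100 - 15988 = -15888)
t/93403 = -15888/93403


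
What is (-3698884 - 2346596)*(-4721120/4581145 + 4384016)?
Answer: -24283252228547491200/916229 ≈ -2.6503e+13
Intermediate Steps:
(-3698884 - 2346596)*(-4721120/4581145 + 4384016) = -6045480*(-4721120*1/4581145 + 4384016) = -6045480*(-944224/916229 + 4384016) = -6045480*4016761651440/916229 = -24283252228547491200/916229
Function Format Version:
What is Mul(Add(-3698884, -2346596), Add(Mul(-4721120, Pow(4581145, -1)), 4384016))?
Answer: Rational(-24283252228547491200, 916229) ≈ -2.6503e+13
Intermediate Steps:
Mul(Add(-3698884, -2346596), Add(Mul(-4721120, Pow(4581145, -1)), 4384016)) = Mul(-6045480, Add(Mul(-4721120, Rational(1, 4581145)), 4384016)) = Mul(-6045480, Add(Rational(-944224, 916229), 4384016)) = Mul(-6045480, Rational(4016761651440, 916229)) = Rational(-24283252228547491200, 916229)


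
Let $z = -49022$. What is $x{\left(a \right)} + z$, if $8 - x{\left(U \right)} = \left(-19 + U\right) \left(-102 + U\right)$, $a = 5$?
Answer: $-50372$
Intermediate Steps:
$x{\left(U \right)} = 8 - \left(-102 + U\right) \left(-19 + U\right)$ ($x{\left(U \right)} = 8 - \left(-19 + U\right) \left(-102 + U\right) = 8 - \left(-102 + U\right) \left(-19 + U\right)$)
$x{\left(a \right)} + z = \left(-1930 - 5^{2} + 121 \cdot 5\right) - 49022 = \left(-1930 - 25 + 605\right) - 49022 = -1350 - 49022 = -50372$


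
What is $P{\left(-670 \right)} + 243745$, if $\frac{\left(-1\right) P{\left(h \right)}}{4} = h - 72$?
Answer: $246713$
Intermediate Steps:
$P{\left(h \right)} = 288 - 4 h$ ($P{\left(h \right)} = - 4 \left(h - 72\right) = - 4 \left(-72 + h\right) = 288 - 4 h$)
$P{\left(-670 \right)} + 243745 = \left(288 - -2680\right) + 243745 = \left(288 + 2680\right) + 243745 = 2968 + 243745 = 246713$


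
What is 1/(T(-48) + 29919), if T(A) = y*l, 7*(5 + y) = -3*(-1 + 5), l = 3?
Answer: 7/209292 ≈ 3.3446e-5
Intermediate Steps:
y = -47/7 (y = -5 + (-3*(-1 + 5))/7 = -5 + (-3*4)/7 = -5 + (1/7)*(-12) = -5 - 12/7 = -47/7 ≈ -6.7143)
T(A) = -141/7 (T(A) = -47/7*3 = -141/7)
1/(T(-48) + 29919) = 1/(-141/7 + 29919) = 1/(209292/7) = 7/209292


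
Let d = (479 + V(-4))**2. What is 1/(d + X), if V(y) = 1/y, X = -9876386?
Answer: -16/154354951 ≈ -1.0366e-7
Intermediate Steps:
d = 3667225/16 (d = (479 + 1/(-4))**2 = (479 - 1/4)**2 = (1915/4)**2 = 3667225/16 ≈ 2.2920e+5)
1/(d + X) = 1/(3667225/16 - 9876386) = 1/(-154354951/16) = -16/154354951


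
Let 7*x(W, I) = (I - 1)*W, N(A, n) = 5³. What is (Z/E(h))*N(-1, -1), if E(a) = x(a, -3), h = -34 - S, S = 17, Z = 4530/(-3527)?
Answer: -660625/119918 ≈ -5.5090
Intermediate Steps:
Z = -4530/3527 (Z = 4530*(-1/3527) = -4530/3527 ≈ -1.2844)
N(A, n) = 125
h = -51 (h = -34 - 1*17 = -34 - 17 = -51)
x(W, I) = W*(-1 + I)/7 (x(W, I) = ((I - 1)*W)/7 = ((-1 + I)*W)/7 = (W*(-1 + I))/7 = W*(-1 + I)/7)
E(a) = -4*a/7 (E(a) = a*(-1 - 3)/7 = (⅐)*a*(-4) = -4*a/7)
(Z/E(h))*N(-1, -1) = -4530/(3527*((-4/7*(-51))))*125 = -4530/(3527*204/7)*125 = -4530/3527*7/204*125 = -5285/119918*125 = -660625/119918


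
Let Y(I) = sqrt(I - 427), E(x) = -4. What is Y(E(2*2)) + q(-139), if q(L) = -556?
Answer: -556 + I*sqrt(431) ≈ -556.0 + 20.761*I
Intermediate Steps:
Y(I) = sqrt(-427 + I)
Y(E(2*2)) + q(-139) = sqrt(-427 - 4) - 556 = sqrt(-431) - 556 = I*sqrt(431) - 556 = -556 + I*sqrt(431)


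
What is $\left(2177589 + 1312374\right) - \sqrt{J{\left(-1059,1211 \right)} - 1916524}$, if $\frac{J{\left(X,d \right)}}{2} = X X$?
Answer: $3489963 - 7 \sqrt{6662} \approx 3.4894 \cdot 10^{6}$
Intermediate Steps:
$J{\left(X,d \right)} = 2 X^{2}$ ($J{\left(X,d \right)} = 2 X X = 2 X^{2}$)
$\left(2177589 + 1312374\right) - \sqrt{J{\left(-1059,1211 \right)} - 1916524} = \left(2177589 + 1312374\right) - \sqrt{2 \left(-1059\right)^{2} - 1916524} = 3489963 - \sqrt{2 \cdot 1121481 - 1916524} = 3489963 - \sqrt{2242962 - 1916524} = 3489963 - \sqrt{326438} = 3489963 - 7 \sqrt{6662}$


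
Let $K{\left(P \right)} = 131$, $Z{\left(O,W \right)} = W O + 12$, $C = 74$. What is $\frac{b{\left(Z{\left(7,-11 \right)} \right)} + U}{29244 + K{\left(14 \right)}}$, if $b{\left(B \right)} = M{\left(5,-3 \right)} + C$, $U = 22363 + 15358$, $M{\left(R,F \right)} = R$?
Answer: $\frac{1512}{1175} \approx 1.2868$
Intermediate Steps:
$Z{\left(O,W \right)} = 12 + O W$ ($Z{\left(O,W \right)} = O W + 12 = 12 + O W$)
$U = 37721$
$b{\left(B \right)} = 79$ ($b{\left(B \right)} = 5 + 74 = 79$)
$\frac{b{\left(Z{\left(7,-11 \right)} \right)} + U}{29244 + K{\left(14 \right)}} = \frac{79 + 37721}{29244 + 131} = \frac{37800}{29375} = 37800 \cdot \frac{1}{29375} = \frac{1512}{1175}$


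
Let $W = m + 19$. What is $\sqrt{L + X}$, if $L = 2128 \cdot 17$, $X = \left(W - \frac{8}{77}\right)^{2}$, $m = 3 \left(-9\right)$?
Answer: $\frac{4 \sqrt{13429805}}{77} \approx 190.37$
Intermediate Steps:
$m = -27$
$W = -8$ ($W = -27 + 19 = -8$)
$X = \frac{389376}{5929}$ ($X = \left(-8 - \frac{8}{77}\right)^{2} = \left(- \frac{624}{77}\right)^{2} = \frac{389376}{5929} \approx 65.673$)
$L = 36176$
$\sqrt{L + X} = \sqrt{36176 + \frac{389376}{5929}} = \sqrt{\frac{214876880}{5929}} = \frac{4 \sqrt{13429805}}{77}$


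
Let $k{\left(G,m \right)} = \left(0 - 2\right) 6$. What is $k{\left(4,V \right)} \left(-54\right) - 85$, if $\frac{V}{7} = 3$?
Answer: $563$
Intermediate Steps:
$V = 21$ ($V = 7 \cdot 3 = 21$)
$k{\left(G,m \right)} = -12$ ($k{\left(G,m \right)} = \left(-2\right) 6 = -12$)
$k{\left(4,V \right)} \left(-54\right) - 85 = \left(-12\right) \left(-54\right) - 85 = 648 - 85 = 563$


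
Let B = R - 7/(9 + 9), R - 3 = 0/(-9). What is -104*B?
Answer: -2444/9 ≈ -271.56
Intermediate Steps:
R = 3 (R = 3 + 0/(-9) = 3 + 0*(-1/9) = 3 + 0 = 3)
B = 47/18 (B = 3 - 7/(9 + 9) = 3 - 7/18 = 47/18 ≈ 2.6111)
-104*B = -104*47/18 = -2444/9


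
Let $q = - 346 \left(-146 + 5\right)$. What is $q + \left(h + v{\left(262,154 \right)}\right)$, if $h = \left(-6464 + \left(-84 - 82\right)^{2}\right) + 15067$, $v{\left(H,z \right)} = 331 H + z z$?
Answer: $195383$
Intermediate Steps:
$q = 48786$ ($q = \left(-346\right) \left(-141\right) = 48786$)
$v{\left(H,z \right)} = z^{2} + 331 H$ ($v{\left(H,z \right)} = 331 H + z^{2} = z^{2} + 331 H$)
$h = 36159$ ($h = \left(-6464 + \left(-166\right)^{2}\right) + 15067 = \left(-6464 + 27556\right) + 15067 = 21092 + 15067 = 36159$)
$q + \left(h + v{\left(262,154 \right)}\right) = 48786 + \left(36159 + \left(154^{2} + 331 \cdot 262\right)\right) = 48786 + \left(36159 + \left(23716 + 86722\right)\right) = 48786 + \left(36159 + 110438\right) = 48786 + 146597 = 195383$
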